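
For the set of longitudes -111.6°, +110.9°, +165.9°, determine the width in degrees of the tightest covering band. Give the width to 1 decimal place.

Sort the longitudes: -111.6°, +110.9°, +165.9°.
Eastward gaps between consecutive values (wrapping around): 222.5°, 55.0°, 82.5°.
Largest gap = 222.5° ⇒ minimal covering band is its complement: 360° − 222.5° = 137.5°.
Band runs from +110.9° eastward to -111.6°, crossing the antimeridian.

137.5°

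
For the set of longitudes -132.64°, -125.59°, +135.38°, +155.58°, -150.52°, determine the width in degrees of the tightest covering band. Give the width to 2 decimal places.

99.03°

Sort the longitudes: -150.52°, -132.64°, -125.59°, +135.38°, +155.58°.
Eastward gaps between consecutive values (wrapping around): 17.88°, 7.05°, 260.97°, 20.20°, 53.90°.
Largest gap = 260.97° ⇒ minimal covering band is its complement: 360° − 260.97° = 99.03°.
Band runs from +135.38° eastward to -125.59°, crossing the antimeridian.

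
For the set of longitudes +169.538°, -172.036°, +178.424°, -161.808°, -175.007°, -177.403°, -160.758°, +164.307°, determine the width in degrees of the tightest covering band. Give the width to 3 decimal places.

Sort the longitudes: -177.403°, -175.007°, -172.036°, -161.808°, -160.758°, +164.307°, +169.538°, +178.424°.
Eastward gaps between consecutive values (wrapping around): 2.396°, 2.971°, 10.228°, 1.050°, 325.065°, 5.231°, 8.886°, 4.173°.
Largest gap = 325.065° ⇒ minimal covering band is its complement: 360° − 325.065° = 34.935°.
Band runs from +164.307° eastward to -160.758°, crossing the antimeridian.

34.935°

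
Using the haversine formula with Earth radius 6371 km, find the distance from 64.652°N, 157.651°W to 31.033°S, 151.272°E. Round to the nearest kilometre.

Δλ = 151.272 − -157.651 = 308.923°; wrapped into (−180°, 180°]: -51.077°.
Δφ = -31.033 − 64.652 = -95.685°.
a = sin²(Δφ/2) + cos φ₁ · cos φ₂ · sin²(Δλ/2) = 0.617711.
c = 2·atan2(√a, √(1−a)) = 1.80845 rad → d = 6371·c ≈ 11521.63 km.

11522 km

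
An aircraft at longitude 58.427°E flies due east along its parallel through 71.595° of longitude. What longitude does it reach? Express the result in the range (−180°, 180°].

Start at +58.427°; shift +71.595° → +130.022°.
+130.022° already lies in (−180°, 180°].

130.022°E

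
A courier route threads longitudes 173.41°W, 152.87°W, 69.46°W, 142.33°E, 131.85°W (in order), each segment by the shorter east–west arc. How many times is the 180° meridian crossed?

2

Leg 1: -173.41° → -152.87°, shortest Δλ = 20.54° (east) — does not cross 180°.
Leg 2: -152.87° → -69.46°, shortest Δλ = 83.41° (east) — does not cross 180°.
Leg 3: -69.46° → +142.33°, shortest Δλ = -148.21° (west) — crosses 180°.
Leg 4: +142.33° → -131.85°, shortest Δλ = 85.82° (east) — crosses 180°.
Total crossings: 2.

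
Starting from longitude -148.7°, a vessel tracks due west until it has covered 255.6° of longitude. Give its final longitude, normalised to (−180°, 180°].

-44.3°

Start at -148.7°; shift −255.6° → -404.3°.
-404.3° lies outside (−180°, 180°]; add 360° → -44.3°.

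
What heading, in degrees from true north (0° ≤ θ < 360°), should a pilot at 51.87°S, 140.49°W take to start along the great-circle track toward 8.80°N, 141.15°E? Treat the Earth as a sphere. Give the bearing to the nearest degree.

Δλ = 141.15 − -140.49 = 281.64°; wrapped into (−180°, 180°]: -78.36°.
θ = atan2( sin Δλ · cos φ₂ , cos φ₁ · sin φ₂ − sin φ₁ · cos φ₂ · cos Δλ )
  = atan2(-0.96791, 0.25130) = -75.445° → normalised to [0°, 360°): 284.555°.

285°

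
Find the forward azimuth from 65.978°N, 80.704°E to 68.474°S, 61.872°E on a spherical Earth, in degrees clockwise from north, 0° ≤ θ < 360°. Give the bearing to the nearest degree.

190°

Δλ = 61.872 − 80.704 = -18.832°.
θ = atan2( sin Δλ · cos φ₂ , cos φ₁ · sin φ₂ − sin φ₁ · cos φ₂ · cos Δλ )
  = atan2(-0.11844, -0.69590) = -170.341° → normalised to [0°, 360°): 189.659°.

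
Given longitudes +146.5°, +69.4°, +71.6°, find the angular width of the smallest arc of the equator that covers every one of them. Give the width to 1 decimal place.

77.1°

Sort the longitudes: +69.4°, +71.6°, +146.5°.
Eastward gaps between consecutive values (wrapping around): 2.2°, 74.9°, 282.9°.
Largest gap = 282.9° ⇒ minimal covering band is its complement: 360° − 282.9° = 77.1°.
Band runs from +69.4° eastward to +146.5°.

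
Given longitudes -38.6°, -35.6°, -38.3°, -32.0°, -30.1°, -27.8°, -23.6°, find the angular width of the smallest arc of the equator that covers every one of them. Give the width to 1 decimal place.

15.0°

Sort the longitudes: -38.6°, -38.3°, -35.6°, -32.0°, -30.1°, -27.8°, -23.6°.
Eastward gaps between consecutive values (wrapping around): 0.3°, 2.7°, 3.6°, 1.9°, 2.3°, 4.2°, 345.0°.
Largest gap = 345.0° ⇒ minimal covering band is its complement: 360° − 345.0° = 15.0°.
Band runs from -38.6° eastward to -23.6°.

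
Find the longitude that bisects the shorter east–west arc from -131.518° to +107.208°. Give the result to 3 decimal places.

+167.845°

Signed shortest Δλ from -131.518° to +107.208° is -121.274°.
Midpoint longitude = -131.518° + (-121.274°)/2 = -131.518° − 60.637° = -192.155°.
Normalise into (−180°, 180°]: +167.845°.
(The naïve average (-131.518 + +107.208)/2 = -12.155° is on the wrong side of the globe.)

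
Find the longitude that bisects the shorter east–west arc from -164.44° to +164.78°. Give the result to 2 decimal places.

-179.83°

Signed shortest Δλ from -164.44° to +164.78° is -30.78°.
Midpoint longitude = -164.44° + (-30.78°)/2 = -164.44° − 15.39° = -179.83°.
(The naïve average (-164.44 + +164.78)/2 = 0.17° is on the wrong side of the globe.)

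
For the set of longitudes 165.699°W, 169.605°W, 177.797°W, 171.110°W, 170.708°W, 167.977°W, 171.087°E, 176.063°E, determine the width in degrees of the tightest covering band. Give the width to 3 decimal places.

23.214°

Sort the longitudes: -177.797°, -171.110°, -170.708°, -169.605°, -167.977°, -165.699°, +171.087°, +176.063°.
Eastward gaps between consecutive values (wrapping around): 6.687°, 0.402°, 1.103°, 1.628°, 2.278°, 336.786°, 4.976°, 6.140°.
Largest gap = 336.786° ⇒ minimal covering band is its complement: 360° − 336.786° = 23.214°.
Band runs from +171.087° eastward to -165.699°, crossing the antimeridian.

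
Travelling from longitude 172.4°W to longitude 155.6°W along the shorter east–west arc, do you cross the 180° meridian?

No

Signed shortest Δλ = ((-155.6 − -172.4 + 180) mod 360) − 180 = 16.8°.
Going east by 16.8° from -172.4° reaches -155.6° without touching 180°.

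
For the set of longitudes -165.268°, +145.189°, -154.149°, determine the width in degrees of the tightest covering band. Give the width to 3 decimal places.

Sort the longitudes: -165.268°, -154.149°, +145.189°.
Eastward gaps between consecutive values (wrapping around): 11.119°, 299.338°, 49.543°.
Largest gap = 299.338° ⇒ minimal covering band is its complement: 360° − 299.338° = 60.662°.
Band runs from +145.189° eastward to -154.149°, crossing the antimeridian.

60.662°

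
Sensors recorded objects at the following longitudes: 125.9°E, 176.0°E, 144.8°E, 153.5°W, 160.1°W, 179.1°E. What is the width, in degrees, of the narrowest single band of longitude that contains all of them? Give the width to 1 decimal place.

80.6°

Sort the longitudes: -160.1°, -153.5°, +125.9°, +144.8°, +176.0°, +179.1°.
Eastward gaps between consecutive values (wrapping around): 6.6°, 279.4°, 18.9°, 31.2°, 3.1°, 20.8°.
Largest gap = 279.4° ⇒ minimal covering band is its complement: 360° − 279.4° = 80.6°.
Band runs from +125.9° eastward to -153.5°, crossing the antimeridian.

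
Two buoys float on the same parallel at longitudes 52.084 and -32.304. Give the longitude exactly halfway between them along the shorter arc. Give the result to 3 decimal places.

+9.890°

Signed shortest Δλ from +52.084° to -32.304° is -84.388°.
Midpoint longitude = +52.084° + (-84.388°)/2 = +52.084° − 42.194° = +9.890°.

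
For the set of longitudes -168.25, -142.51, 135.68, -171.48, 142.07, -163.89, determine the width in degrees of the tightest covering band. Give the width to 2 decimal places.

81.81°

Sort the longitudes: -171.48°, -168.25°, -163.89°, -142.51°, +135.68°, +142.07°.
Eastward gaps between consecutive values (wrapping around): 3.23°, 4.36°, 21.38°, 278.19°, 6.39°, 46.45°.
Largest gap = 278.19° ⇒ minimal covering band is its complement: 360° − 278.19° = 81.81°.
Band runs from +135.68° eastward to -142.51°, crossing the antimeridian.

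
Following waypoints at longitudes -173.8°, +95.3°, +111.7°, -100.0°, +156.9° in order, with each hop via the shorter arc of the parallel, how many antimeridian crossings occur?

Leg 1: -173.8° → +95.3°, shortest Δλ = -90.9° (west) — crosses 180°.
Leg 2: +95.3° → +111.7°, shortest Δλ = 16.4° (east) — does not cross 180°.
Leg 3: +111.7° → -100.0°, shortest Δλ = 148.3° (east) — crosses 180°.
Leg 4: -100.0° → +156.9°, shortest Δλ = -103.1° (west) — crosses 180°.
Total crossings: 3.

3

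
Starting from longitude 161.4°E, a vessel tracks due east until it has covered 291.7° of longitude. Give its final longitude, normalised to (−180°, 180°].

Start at +161.4°; shift +291.7° → +453.1°.
+453.1° lies outside (−180°, 180°]; subtract 360° → +93.1°.

93.1°E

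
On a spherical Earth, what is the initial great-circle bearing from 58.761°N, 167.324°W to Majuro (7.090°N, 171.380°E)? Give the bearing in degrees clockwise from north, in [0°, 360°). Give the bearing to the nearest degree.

206°

Δλ = 171.380 − -167.324 = 338.704°; wrapped into (−180°, 180°]: -21.296°.
θ = atan2( sin Δλ · cos φ₂ , cos φ₁ · sin φ₂ − sin φ₁ · cos φ₂ · cos Δλ )
  = atan2(-0.36041, -0.72653) = -153.615° → normalised to [0°, 360°): 206.385°.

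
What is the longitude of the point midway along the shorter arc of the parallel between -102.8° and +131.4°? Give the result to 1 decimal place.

-165.7°

Signed shortest Δλ from -102.8° to +131.4° is -125.8°.
Midpoint longitude = -102.8° + (-125.8°)/2 = -102.8° − 62.9° = -165.7°.
(The naïve average (-102.8 + +131.4)/2 = 14.3° is on the wrong side of the globe.)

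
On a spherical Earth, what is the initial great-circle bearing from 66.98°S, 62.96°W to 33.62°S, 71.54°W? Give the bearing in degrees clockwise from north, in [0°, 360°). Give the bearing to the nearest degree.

Δλ = -71.54 − -62.96 = -8.58°.
θ = atan2( sin Δλ · cos φ₂ , cos φ₁ · sin φ₂ − sin φ₁ · cos φ₂ · cos Δλ )
  = atan2(-0.12423, 0.54132) = -12.926° → normalised to [0°, 360°): 347.074°.

347°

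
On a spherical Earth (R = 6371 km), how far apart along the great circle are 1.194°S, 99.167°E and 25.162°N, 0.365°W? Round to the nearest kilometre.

11023 km

Δλ = -0.365 − 99.167 = -99.532°.
Δφ = 25.162 − -1.194 = 26.356°.
a = sin²(Δφ/2) + cos φ₁ · cos φ₂ · sin²(Δλ/2) = 0.579356.
c = 2·atan2(√a, √(1−a)) = 1.73018 rad → d = 6371·c ≈ 11022.99 km.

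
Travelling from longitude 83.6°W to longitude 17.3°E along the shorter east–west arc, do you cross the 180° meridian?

No

Signed shortest Δλ = ((17.3 − -83.6 + 180) mod 360) − 180 = 100.9°.
Going east by 100.9° from -83.6° reaches +17.3° without touching 180°.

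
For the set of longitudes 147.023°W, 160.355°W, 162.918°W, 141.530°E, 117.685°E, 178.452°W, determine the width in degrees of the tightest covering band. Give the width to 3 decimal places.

Sort the longitudes: -178.452°, -162.918°, -160.355°, -147.023°, +117.685°, +141.530°.
Eastward gaps between consecutive values (wrapping around): 15.534°, 2.563°, 13.332°, 264.708°, 23.845°, 40.018°.
Largest gap = 264.708° ⇒ minimal covering band is its complement: 360° − 264.708° = 95.292°.
Band runs from +117.685° eastward to -147.023°, crossing the antimeridian.

95.292°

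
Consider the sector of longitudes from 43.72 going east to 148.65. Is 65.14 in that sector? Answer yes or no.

Band width going east from +43.72° to +148.65°: ((148.65 − 43.72) mod 360) = 104.93°.
Offset of +65.14° east of the west edge: ((65.14 − 43.72) mod 360) = 21.42°.
21.42° ≤ 104.93° ⇒ inside.

Yes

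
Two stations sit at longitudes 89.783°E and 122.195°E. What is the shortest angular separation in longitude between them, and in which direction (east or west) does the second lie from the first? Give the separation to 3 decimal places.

32.412° east

Raw difference: 122.195 − 89.783 = 32.412°.
Normalise into (−180°, 180°]: 32.412° stays 32.412°.
Positive ⇒ the second point lies to the east; separation 32.412°.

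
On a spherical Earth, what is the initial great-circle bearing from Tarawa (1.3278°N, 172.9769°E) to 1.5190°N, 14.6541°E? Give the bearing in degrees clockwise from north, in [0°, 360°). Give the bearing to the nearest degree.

Δλ = 14.6541 − 172.9769 = -158.3228°.
θ = atan2( sin Δλ · cos φ₂ , cos φ₁ · sin φ₂ − sin φ₁ · cos φ₂ · cos Δλ )
  = atan2(-0.36925, 0.04803) = -82.589° → normalised to [0°, 360°): 277.411°.

277°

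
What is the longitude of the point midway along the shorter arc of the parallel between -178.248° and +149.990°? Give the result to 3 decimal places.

+165.871°

Signed shortest Δλ from -178.248° to +149.990° is -31.762°.
Midpoint longitude = -178.248° + (-31.762°)/2 = -178.248° − 15.881° = -194.129°.
Normalise into (−180°, 180°]: +165.871°.
(The naïve average (-178.248 + +149.990)/2 = -14.129° is on the wrong side of the globe.)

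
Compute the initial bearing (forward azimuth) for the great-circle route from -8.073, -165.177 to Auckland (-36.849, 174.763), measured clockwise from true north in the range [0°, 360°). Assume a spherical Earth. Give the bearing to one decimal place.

209.3°

Δλ = 174.763 − -165.177 = 339.940°; wrapped into (−180°, 180°]: -20.060°.
θ = atan2( sin Δλ · cos φ₂ , cos φ₁ · sin φ₂ − sin φ₁ · cos φ₂ · cos Δλ )
  = atan2(-0.27448, -0.48820) = -150.654° → normalised to [0°, 360°): 209.346°.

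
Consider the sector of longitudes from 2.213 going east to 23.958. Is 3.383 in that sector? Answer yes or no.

Band width going east from +2.213° to +23.958°: ((23.958 − 2.213) mod 360) = 21.745°.
Offset of +3.383° east of the west edge: ((3.383 − 2.213) mod 360) = 1.170°.
1.170° ≤ 21.745° ⇒ inside.

Yes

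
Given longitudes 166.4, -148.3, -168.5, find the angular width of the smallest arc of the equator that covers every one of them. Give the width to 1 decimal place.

45.3°

Sort the longitudes: -168.5°, -148.3°, +166.4°.
Eastward gaps between consecutive values (wrapping around): 20.2°, 314.7°, 25.1°.
Largest gap = 314.7° ⇒ minimal covering band is its complement: 360° − 314.7° = 45.3°.
Band runs from +166.4° eastward to -148.3°, crossing the antimeridian.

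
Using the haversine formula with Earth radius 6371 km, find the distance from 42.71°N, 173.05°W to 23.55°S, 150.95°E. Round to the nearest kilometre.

Δλ = 150.95 − -173.05 = 324.00°; wrapped into (−180°, 180°]: -36.00°.
Δφ = -23.55 − 42.71 = -66.26°.
a = sin²(Δφ/2) + cos φ₁ · cos φ₂ · sin²(Δλ/2) = 0.363029.
c = 2·atan2(√a, √(1−a)) = 1.29331 rad → d = 6371·c ≈ 8239.66 km.

8240 km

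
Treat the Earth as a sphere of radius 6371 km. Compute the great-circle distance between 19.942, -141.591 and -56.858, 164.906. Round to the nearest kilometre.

Δλ = 164.906 − -141.591 = 306.497°; wrapped into (−180°, 180°]: -53.503°.
Δφ = -56.858 − 19.942 = -76.800°.
a = sin²(Δφ/2) + cos φ₁ · cos φ₂ · sin²(Δλ/2) = 0.489953.
c = 2·atan2(√a, √(1−a)) = 1.55070 rad → d = 6371·c ≈ 9879.51 km.

9880 km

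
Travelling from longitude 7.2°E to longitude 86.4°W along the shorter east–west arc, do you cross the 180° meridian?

Signed shortest Δλ = ((-86.4 − 7.2 + 180) mod 360) − 180 = -93.6°.
Going west by 93.6° from +7.2° reaches -86.4° without touching 180°.

No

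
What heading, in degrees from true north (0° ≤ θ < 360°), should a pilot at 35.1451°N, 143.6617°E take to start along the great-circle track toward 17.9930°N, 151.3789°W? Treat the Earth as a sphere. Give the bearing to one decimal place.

88.6°

Δλ = -151.3789 − 143.6617 = -295.0406°; wrapped into (−180°, 180°]: 64.9594°.
θ = atan2( sin Δλ · cos φ₂ , cos φ₁ · sin φ₂ − sin φ₁ · cos φ₂ · cos Δλ )
  = atan2(0.86170, 0.02085) = 88.614° → normalised to [0°, 360°): 88.614°.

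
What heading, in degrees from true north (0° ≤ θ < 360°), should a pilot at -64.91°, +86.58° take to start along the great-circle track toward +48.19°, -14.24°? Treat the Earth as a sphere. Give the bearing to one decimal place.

Δλ = -14.24 − 86.58 = -100.82°.
θ = atan2( sin Δλ · cos φ₂ , cos φ₁ · sin φ₂ − sin φ₁ · cos φ₂ · cos Δλ )
  = atan2(-0.65481, 0.20272) = -72.798° → normalised to [0°, 360°): 287.202°.

287.2°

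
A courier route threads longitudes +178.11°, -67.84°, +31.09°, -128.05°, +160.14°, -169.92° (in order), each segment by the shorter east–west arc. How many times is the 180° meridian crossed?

Leg 1: +178.11° → -67.84°, shortest Δλ = 114.05° (east) — crosses 180°.
Leg 2: -67.84° → +31.09°, shortest Δλ = 98.93° (east) — does not cross 180°.
Leg 3: +31.09° → -128.05°, shortest Δλ = -159.14° (west) — does not cross 180°.
Leg 4: -128.05° → +160.14°, shortest Δλ = -71.81° (west) — crosses 180°.
Leg 5: +160.14° → -169.92°, shortest Δλ = 29.94° (east) — crosses 180°.
Total crossings: 3.

3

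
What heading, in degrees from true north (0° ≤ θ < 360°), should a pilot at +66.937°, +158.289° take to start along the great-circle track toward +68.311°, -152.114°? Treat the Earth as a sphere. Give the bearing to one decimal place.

63.0°

Δλ = -152.114 − 158.289 = -310.403°; wrapped into (−180°, 180°]: 49.597°.
θ = atan2( sin Δλ · cos φ₂ , cos φ₁ · sin φ₂ − sin φ₁ · cos φ₂ · cos Δλ )
  = atan2(0.28143, 0.14361) = 62.964° → normalised to [0°, 360°): 62.964°.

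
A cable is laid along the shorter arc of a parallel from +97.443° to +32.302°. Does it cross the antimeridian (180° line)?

Signed shortest Δλ = ((32.302 − 97.443 + 180) mod 360) − 180 = -65.141°.
Going west by 65.141° from +97.443° reaches +32.302° without touching 180°.

No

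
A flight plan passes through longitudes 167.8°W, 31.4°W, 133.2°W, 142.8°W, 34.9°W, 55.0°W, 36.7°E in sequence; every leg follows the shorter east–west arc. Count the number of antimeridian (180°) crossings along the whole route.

0

Leg 1: -167.8° → -31.4°, shortest Δλ = 136.4° (east) — does not cross 180°.
Leg 2: -31.4° → -133.2°, shortest Δλ = -101.8° (west) — does not cross 180°.
Leg 3: -133.2° → -142.8°, shortest Δλ = -9.6° (west) — does not cross 180°.
Leg 4: -142.8° → -34.9°, shortest Δλ = 107.9° (east) — does not cross 180°.
Leg 5: -34.9° → -55.0°, shortest Δλ = -20.1° (west) — does not cross 180°.
Leg 6: -55.0° → +36.7°, shortest Δλ = 91.7° (east) — does not cross 180°.
Total crossings: 0.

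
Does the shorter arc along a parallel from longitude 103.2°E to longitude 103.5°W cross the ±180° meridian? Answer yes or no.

Naïve |-103.5 − 103.2| = 206.7° > 180°, so the shorter arc goes the other way round — across 180°.
Signed shortest Δλ = ((-103.5 − 103.2 + 180) mod 360) − 180 = 153.3°.
Going east by 153.3° from +103.2° passes through 180° before reaching -103.5°.

Yes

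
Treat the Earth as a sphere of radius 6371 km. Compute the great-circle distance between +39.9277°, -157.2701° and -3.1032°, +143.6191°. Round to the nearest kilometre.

Δλ = 143.6191 − -157.2701 = 300.8892°; wrapped into (−180°, 180°]: -59.1108°.
Δφ = -3.1032 − 39.9277 = -43.0309°.
a = sin²(Δφ/2) + cos φ₁ · cos φ₂ · sin²(Δλ/2) = 0.320817.
c = 2·atan2(√a, √(1−a)) = 1.20428 rad → d = 6371·c ≈ 7672.47 km.

7672 km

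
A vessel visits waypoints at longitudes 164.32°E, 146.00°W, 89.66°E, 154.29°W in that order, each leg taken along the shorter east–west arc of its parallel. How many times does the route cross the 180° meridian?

Leg 1: +164.32° → -146.00°, shortest Δλ = 49.68° (east) — crosses 180°.
Leg 2: -146.00° → +89.66°, shortest Δλ = -124.34° (west) — crosses 180°.
Leg 3: +89.66° → -154.29°, shortest Δλ = 116.05° (east) — crosses 180°.
Total crossings: 3.

3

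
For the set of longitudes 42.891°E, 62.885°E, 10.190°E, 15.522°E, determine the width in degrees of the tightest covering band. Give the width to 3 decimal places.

Sort the longitudes: +10.190°, +15.522°, +42.891°, +62.885°.
Eastward gaps between consecutive values (wrapping around): 5.332°, 27.369°, 19.994°, 307.305°.
Largest gap = 307.305° ⇒ minimal covering band is its complement: 360° − 307.305° = 52.695°.
Band runs from +10.190° eastward to +62.885°.

52.695°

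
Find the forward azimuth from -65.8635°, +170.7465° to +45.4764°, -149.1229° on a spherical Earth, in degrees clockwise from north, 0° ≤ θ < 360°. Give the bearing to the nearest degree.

Δλ = -149.1229 − 170.7465 = -319.8694°; wrapped into (−180°, 180°]: 40.1306°.
θ = atan2( sin Δλ · cos φ₂ , cos φ₁ · sin φ₂ − sin φ₁ · cos φ₂ · cos Δλ )
  = atan2(0.45195, 0.78079) = 30.064° → normalised to [0°, 360°): 30.064°.

30°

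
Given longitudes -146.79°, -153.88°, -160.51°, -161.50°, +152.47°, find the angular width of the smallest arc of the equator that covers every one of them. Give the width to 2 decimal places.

Sort the longitudes: -161.50°, -160.51°, -153.88°, -146.79°, +152.47°.
Eastward gaps between consecutive values (wrapping around): 0.99°, 6.63°, 7.09°, 299.26°, 46.03°.
Largest gap = 299.26° ⇒ minimal covering band is its complement: 360° − 299.26° = 60.74°.
Band runs from +152.47° eastward to -146.79°, crossing the antimeridian.

60.74°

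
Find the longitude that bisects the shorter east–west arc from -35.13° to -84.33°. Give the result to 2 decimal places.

Signed shortest Δλ from -35.13° to -84.33° is -49.20°.
Midpoint longitude = -35.13° + (-49.20°)/2 = -35.13° − 24.60° = -59.73°.

-59.73°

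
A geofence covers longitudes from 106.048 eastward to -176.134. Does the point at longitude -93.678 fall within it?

Band width going east from +106.048° to -176.134°: ((-176.134 − 106.048) mod 360) = 77.818°.
Offset of -93.678° east of the west edge: ((-93.678 − 106.048) mod 360) = 160.274°.
160.274° > 77.818° ⇒ outside.

No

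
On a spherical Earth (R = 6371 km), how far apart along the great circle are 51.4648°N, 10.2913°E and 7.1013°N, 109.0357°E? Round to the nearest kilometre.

Δλ = 109.0357 − 10.2913 = 98.7444°.
Δφ = 7.1013 − 51.4648 = -44.3635°.
a = sin²(Δφ/2) + cos φ₁ · cos φ₂ · sin²(Δλ/2) = 0.498642.
c = 2·atan2(√a, √(1−a)) = 1.56808 rad → d = 6371·c ≈ 9990.24 km.

9990 km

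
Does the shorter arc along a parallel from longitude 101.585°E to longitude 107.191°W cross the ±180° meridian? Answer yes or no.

Naïve |-107.191 − 101.585| = 208.776° > 180°, so the shorter arc goes the other way round — across 180°.
Signed shortest Δλ = ((-107.191 − 101.585 + 180) mod 360) − 180 = 151.224°.
Going east by 151.224° from +101.585° passes through 180° before reaching -107.191°.

Yes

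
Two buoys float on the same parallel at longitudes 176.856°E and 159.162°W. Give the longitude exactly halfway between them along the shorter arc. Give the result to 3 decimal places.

171.153°W

Signed shortest Δλ from +176.856° to -159.162° is +23.982°.
Midpoint longitude = +176.856° + (+23.982°)/2 = +176.856° + 11.991° = +188.847°.
Normalise into (−180°, 180°]: -171.153°.
(The naïve average (+176.856 + -159.162)/2 = 8.847° is on the wrong side of the globe.)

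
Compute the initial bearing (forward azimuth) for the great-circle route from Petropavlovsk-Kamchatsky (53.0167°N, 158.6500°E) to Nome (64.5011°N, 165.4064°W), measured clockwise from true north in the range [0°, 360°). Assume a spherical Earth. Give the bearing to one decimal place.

43.7°

Δλ = -165.4064 − 158.6500 = -324.0564°; wrapped into (−180°, 180°]: 35.9436°.
θ = atan2( sin Δλ · cos φ₂ , cos φ₁ · sin φ₂ − sin φ₁ · cos φ₂ · cos Δλ )
  = atan2(0.25269, 0.26458) = 43.684° → normalised to [0°, 360°): 43.684°.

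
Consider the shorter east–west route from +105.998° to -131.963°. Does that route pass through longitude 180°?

Naïve |-131.963 − 105.998| = 237.961° > 180°, so the shorter arc goes the other way round — across 180°.
Signed shortest Δλ = ((-131.963 − 105.998 + 180) mod 360) − 180 = 122.039°.
Going east by 122.039° from +105.998° passes through 180° before reaching -131.963°.

Yes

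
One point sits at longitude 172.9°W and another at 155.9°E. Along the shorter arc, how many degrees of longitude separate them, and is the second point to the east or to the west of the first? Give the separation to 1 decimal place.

31.2° west

Raw difference: 155.9 − -172.9 = 328.8°.
Normalise into (−180°, 180°]: 328.8° − 360° = -31.2°.
Negative ⇒ the second point lies to the west; separation 31.2°.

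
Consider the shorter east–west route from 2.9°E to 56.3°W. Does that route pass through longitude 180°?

Signed shortest Δλ = ((-56.3 − 2.9 + 180) mod 360) − 180 = -59.2°.
Going west by 59.2° from +2.9° reaches -56.3° without touching 180°.

No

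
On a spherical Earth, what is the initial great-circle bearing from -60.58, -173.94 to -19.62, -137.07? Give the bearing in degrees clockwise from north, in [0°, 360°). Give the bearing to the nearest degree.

49°

Δλ = -137.07 − -173.94 = 36.87°.
θ = atan2( sin Δλ · cos φ₂ , cos φ₁ · sin φ₂ − sin φ₁ · cos φ₂ · cos Δλ )
  = atan2(0.56517, 0.49144) = 48.992° → normalised to [0°, 360°): 48.992°.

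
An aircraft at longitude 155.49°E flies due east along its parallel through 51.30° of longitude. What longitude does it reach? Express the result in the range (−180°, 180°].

153.21°W

Start at +155.49°; shift +51.30° → +206.79°.
+206.79° lies outside (−180°, 180°]; subtract 360° → -153.21°.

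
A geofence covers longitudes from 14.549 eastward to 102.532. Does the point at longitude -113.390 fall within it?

No

Band width going east from +14.549° to +102.532°: ((102.532 − 14.549) mod 360) = 87.983°.
Offset of -113.390° east of the west edge: ((-113.390 − 14.549) mod 360) = 232.061°.
232.061° > 87.983° ⇒ outside.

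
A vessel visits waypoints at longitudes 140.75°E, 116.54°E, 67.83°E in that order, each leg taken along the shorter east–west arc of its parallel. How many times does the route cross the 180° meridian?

0

Leg 1: +140.75° → +116.54°, shortest Δλ = -24.21° (west) — does not cross 180°.
Leg 2: +116.54° → +67.83°, shortest Δλ = -48.71° (west) — does not cross 180°.
Total crossings: 0.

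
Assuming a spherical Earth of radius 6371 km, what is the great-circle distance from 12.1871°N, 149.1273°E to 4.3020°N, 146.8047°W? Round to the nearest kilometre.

7090 km

Δλ = -146.8047 − 149.1273 = -295.9320°; wrapped into (−180°, 180°]: 64.0680°.
Δφ = 4.3020 − 12.1871 = -7.8851°.
a = sin²(Δφ/2) + cos φ₁ · cos φ₂ · sin²(Δλ/2) = 0.278960.
c = 2·atan2(√a, √(1−a)) = 1.11288 rad → d = 6371·c ≈ 7090.16 km.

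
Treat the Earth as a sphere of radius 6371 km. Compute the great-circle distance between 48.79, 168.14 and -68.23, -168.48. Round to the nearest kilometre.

Δλ = -168.48 − 168.14 = -336.62°; wrapped into (−180°, 180°]: 23.38°.
Δφ = -68.23 − 48.79 = -117.02°.
a = sin²(Δφ/2) + cos φ₁ · cos φ₂ · sin²(Δλ/2) = 0.737182.
c = 2·atan2(√a, √(1−a)) = 2.06504 rad → d = 6371·c ≈ 13156.35 km.

13156 km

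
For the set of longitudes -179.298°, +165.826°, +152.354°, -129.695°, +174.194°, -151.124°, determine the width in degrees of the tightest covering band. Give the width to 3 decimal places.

77.951°

Sort the longitudes: -179.298°, -151.124°, -129.695°, +152.354°, +165.826°, +174.194°.
Eastward gaps between consecutive values (wrapping around): 28.174°, 21.429°, 282.049°, 13.472°, 8.368°, 6.508°.
Largest gap = 282.049° ⇒ minimal covering band is its complement: 360° − 282.049° = 77.951°.
Band runs from +152.354° eastward to -129.695°, crossing the antimeridian.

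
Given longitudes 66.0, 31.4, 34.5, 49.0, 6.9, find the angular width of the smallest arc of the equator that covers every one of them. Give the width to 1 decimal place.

59.1°

Sort the longitudes: +6.9°, +31.4°, +34.5°, +49.0°, +66.0°.
Eastward gaps between consecutive values (wrapping around): 24.5°, 3.1°, 14.5°, 17.0°, 300.9°.
Largest gap = 300.9° ⇒ minimal covering band is its complement: 360° − 300.9° = 59.1°.
Band runs from +6.9° eastward to +66.0°.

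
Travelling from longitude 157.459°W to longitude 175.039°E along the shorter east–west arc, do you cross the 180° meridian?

Yes

Naïve |175.039 − -157.459| = 332.498° > 180°, so the shorter arc goes the other way round — across 180°.
Signed shortest Δλ = ((175.039 − -157.459 + 180) mod 360) − 180 = -27.502°.
Going west by 27.502° from -157.459° passes through 180° before reaching +175.039°.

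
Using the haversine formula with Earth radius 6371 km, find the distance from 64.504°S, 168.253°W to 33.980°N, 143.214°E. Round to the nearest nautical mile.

6337 nmi

Δλ = 143.214 − -168.253 = 311.467°; wrapped into (−180°, 180°]: -48.533°.
Δφ = 33.980 − -64.504 = 98.484°.
a = sin²(Δφ/2) + cos φ₁ · cos φ₂ · sin²(Δλ/2) = 0.634056.
c = 2·atan2(√a, √(1−a)) = 1.84223 rad → d = 6371·c ≈ 11736.84 km ≈ 6337.39 nmi.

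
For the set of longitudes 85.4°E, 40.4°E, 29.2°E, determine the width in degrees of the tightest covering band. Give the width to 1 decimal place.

Sort the longitudes: +29.2°, +40.4°, +85.4°.
Eastward gaps between consecutive values (wrapping around): 11.2°, 45.0°, 303.8°.
Largest gap = 303.8° ⇒ minimal covering band is its complement: 360° − 303.8° = 56.2°.
Band runs from +29.2° eastward to +85.4°.

56.2°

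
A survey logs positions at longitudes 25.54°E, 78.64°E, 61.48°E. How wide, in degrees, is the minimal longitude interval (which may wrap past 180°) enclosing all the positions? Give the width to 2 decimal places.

53.10°

Sort the longitudes: +25.54°, +61.48°, +78.64°.
Eastward gaps between consecutive values (wrapping around): 35.94°, 17.16°, 306.90°.
Largest gap = 306.90° ⇒ minimal covering band is its complement: 360° − 306.90° = 53.10°.
Band runs from +25.54° eastward to +78.64°.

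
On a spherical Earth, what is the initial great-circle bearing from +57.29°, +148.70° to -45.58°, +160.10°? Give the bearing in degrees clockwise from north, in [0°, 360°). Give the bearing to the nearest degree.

Δλ = 160.10 − 148.70 = 11.40°.
θ = atan2( sin Δλ · cos φ₂ , cos φ₁ · sin φ₂ − sin φ₁ · cos φ₂ · cos Δλ )
  = atan2(0.13834, -0.96326) = 171.827° → normalised to [0°, 360°): 171.827°.

172°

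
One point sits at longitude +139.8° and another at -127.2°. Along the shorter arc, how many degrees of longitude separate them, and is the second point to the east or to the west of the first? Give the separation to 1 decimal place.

Raw difference: -127.2 − 139.8 = -267.0°.
Normalise into (−180°, 180°]: -267.0° + 360° = 93.0°.
Positive ⇒ the second point lies to the east; separation 93.0°.

93.0° east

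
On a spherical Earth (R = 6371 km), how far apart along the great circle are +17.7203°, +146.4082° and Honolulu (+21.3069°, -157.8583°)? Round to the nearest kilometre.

5826 km

Δλ = -157.8583 − 146.4082 = -304.2665°; wrapped into (−180°, 180°]: 55.7335°.
Δφ = 21.3069 − 17.7203 = 3.5866°.
a = sin²(Δφ/2) + cos φ₁ · cos φ₂ · sin²(Δλ/2) = 0.194867.
c = 2·atan2(√a, √(1−a)) = 0.91440 rad → d = 6371·c ≈ 5825.64 km.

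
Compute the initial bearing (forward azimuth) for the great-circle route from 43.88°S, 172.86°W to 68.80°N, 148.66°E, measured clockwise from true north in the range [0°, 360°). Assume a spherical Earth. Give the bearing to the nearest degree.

345°

Δλ = 148.66 − -172.86 = 321.52°; wrapped into (−180°, 180°]: -38.48°.
θ = atan2( sin Δλ · cos φ₂ , cos φ₁ · sin φ₂ − sin φ₁ · cos φ₂ · cos Δλ )
  = atan2(-0.22502, 0.86824) = -14.529° → normalised to [0°, 360°): 345.471°.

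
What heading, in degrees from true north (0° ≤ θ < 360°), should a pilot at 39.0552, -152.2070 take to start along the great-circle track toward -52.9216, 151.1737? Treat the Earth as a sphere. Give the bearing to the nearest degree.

211°

Δλ = 151.1737 − -152.2070 = 303.3807°; wrapped into (−180°, 180°]: -56.6193°.
θ = atan2( sin Δλ · cos φ₂ , cos φ₁ · sin φ₂ − sin φ₁ · cos φ₂ · cos Δλ )
  = atan2(-0.50345, -0.82854) = -148.716° → normalised to [0°, 360°): 211.284°.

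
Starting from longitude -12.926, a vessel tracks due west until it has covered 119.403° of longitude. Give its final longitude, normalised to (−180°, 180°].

Start at -12.926°; shift −119.403° → -132.329°.
-132.329° already lies in (−180°, 180°].

-132.329°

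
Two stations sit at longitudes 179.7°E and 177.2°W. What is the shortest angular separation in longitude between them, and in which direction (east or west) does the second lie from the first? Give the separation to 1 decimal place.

Raw difference: -177.2 − 179.7 = -356.9°.
Normalise into (−180°, 180°]: -356.9° + 360° = 3.1°.
Positive ⇒ the second point lies to the east; separation 3.1°.

3.1° east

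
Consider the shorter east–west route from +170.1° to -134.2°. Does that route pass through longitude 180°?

Naïve |-134.2 − 170.1| = 304.3° > 180°, so the shorter arc goes the other way round — across 180°.
Signed shortest Δλ = ((-134.2 − 170.1 + 180) mod 360) − 180 = 55.7°.
Going east by 55.7° from +170.1° passes through 180° before reaching -134.2°.

Yes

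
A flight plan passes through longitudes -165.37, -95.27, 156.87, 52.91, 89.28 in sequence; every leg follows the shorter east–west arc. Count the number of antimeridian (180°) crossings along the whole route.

1

Leg 1: -165.37° → -95.27°, shortest Δλ = 70.1° (east) — does not cross 180°.
Leg 2: -95.27° → +156.87°, shortest Δλ = -107.86° (west) — crosses 180°.
Leg 3: +156.87° → +52.91°, shortest Δλ = -103.96° (west) — does not cross 180°.
Leg 4: +52.91° → +89.28°, shortest Δλ = 36.37° (east) — does not cross 180°.
Total crossings: 1.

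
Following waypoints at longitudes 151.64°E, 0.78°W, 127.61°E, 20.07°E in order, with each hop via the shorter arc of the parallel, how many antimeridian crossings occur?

0

Leg 1: +151.64° → -0.78°, shortest Δλ = -152.42° (west) — does not cross 180°.
Leg 2: -0.78° → +127.61°, shortest Δλ = 128.39° (east) — does not cross 180°.
Leg 3: +127.61° → +20.07°, shortest Δλ = -107.54° (west) — does not cross 180°.
Total crossings: 0.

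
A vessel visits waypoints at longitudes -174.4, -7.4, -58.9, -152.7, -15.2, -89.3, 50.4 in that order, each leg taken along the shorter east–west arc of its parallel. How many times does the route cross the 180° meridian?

Leg 1: -174.4° → -7.4°, shortest Δλ = 167.0° (east) — does not cross 180°.
Leg 2: -7.4° → -58.9°, shortest Δλ = -51.5° (west) — does not cross 180°.
Leg 3: -58.9° → -152.7°, shortest Δλ = -93.8° (west) — does not cross 180°.
Leg 4: -152.7° → -15.2°, shortest Δλ = 137.5° (east) — does not cross 180°.
Leg 5: -15.2° → -89.3°, shortest Δλ = -74.1° (west) — does not cross 180°.
Leg 6: -89.3° → +50.4°, shortest Δλ = 139.7° (east) — does not cross 180°.
Total crossings: 0.

0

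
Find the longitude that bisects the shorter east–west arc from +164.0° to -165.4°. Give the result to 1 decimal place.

+179.3°

Signed shortest Δλ from +164.0° to -165.4° is +30.6°.
Midpoint longitude = +164.0° + (+30.6°)/2 = +164.0° + 15.3° = +179.3°.
(The naïve average (+164.0 + -165.4)/2 = -0.7° is on the wrong side of the globe.)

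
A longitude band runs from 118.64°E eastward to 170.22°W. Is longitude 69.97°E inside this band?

Band width going east from +118.64° to -170.22°: ((-170.22 − 118.64) mod 360) = 71.14°.
Offset of +69.97° east of the west edge: ((69.97 − 118.64) mod 360) = 311.33°.
311.33° > 71.14° ⇒ outside.

No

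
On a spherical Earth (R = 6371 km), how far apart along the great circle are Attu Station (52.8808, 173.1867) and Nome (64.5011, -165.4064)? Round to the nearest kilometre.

Δλ = -165.4064 − 173.1867 = -338.5931°; wrapped into (−180°, 180°]: 21.4069°.
Δφ = 64.5011 − 52.8808 = 11.6203°.
a = sin²(Δφ/2) + cos φ₁ · cos φ₂ · sin²(Δλ/2) = 0.019209.
c = 2·atan2(√a, √(1−a)) = 0.27809 rad → d = 6371·c ≈ 1771.72 km.

1772 km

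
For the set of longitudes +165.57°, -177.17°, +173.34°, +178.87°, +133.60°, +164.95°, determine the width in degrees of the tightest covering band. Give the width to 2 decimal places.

Sort the longitudes: -177.17°, +133.60°, +164.95°, +165.57°, +173.34°, +178.87°.
Eastward gaps between consecutive values (wrapping around): 310.77°, 31.35°, 0.62°, 7.77°, 5.53°, 3.96°.
Largest gap = 310.77° ⇒ minimal covering band is its complement: 360° − 310.77° = 49.23°.
Band runs from +133.60° eastward to -177.17°, crossing the antimeridian.

49.23°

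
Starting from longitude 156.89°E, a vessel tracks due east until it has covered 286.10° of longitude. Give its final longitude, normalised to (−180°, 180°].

82.99°E

Start at +156.89°; shift +286.10° → +442.99°.
+442.99° lies outside (−180°, 180°]; subtract 360° → +82.99°.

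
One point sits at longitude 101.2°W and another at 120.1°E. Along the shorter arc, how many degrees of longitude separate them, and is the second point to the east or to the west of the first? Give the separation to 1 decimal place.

Raw difference: 120.1 − -101.2 = 221.3°.
Normalise into (−180°, 180°]: 221.3° − 360° = -138.7°.
Negative ⇒ the second point lies to the west; separation 138.7°.

138.7° west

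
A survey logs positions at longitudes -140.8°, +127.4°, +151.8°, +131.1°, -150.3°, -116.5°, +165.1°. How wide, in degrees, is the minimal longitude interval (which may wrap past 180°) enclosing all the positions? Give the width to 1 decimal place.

116.1°

Sort the longitudes: -150.3°, -140.8°, -116.5°, +127.4°, +131.1°, +151.8°, +165.1°.
Eastward gaps between consecutive values (wrapping around): 9.5°, 24.3°, 243.9°, 3.7°, 20.7°, 13.3°, 44.6°.
Largest gap = 243.9° ⇒ minimal covering band is its complement: 360° − 243.9° = 116.1°.
Band runs from +127.4° eastward to -116.5°, crossing the antimeridian.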